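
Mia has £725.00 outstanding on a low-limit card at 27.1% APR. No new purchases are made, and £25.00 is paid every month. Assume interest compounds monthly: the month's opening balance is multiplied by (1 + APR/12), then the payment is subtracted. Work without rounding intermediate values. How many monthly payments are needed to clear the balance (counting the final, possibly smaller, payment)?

Monthly rate r = 27.1%/12 = 2.25833% = 0.0225833.
Recurrence: B ← B·(1+r) − £25.00.
Month 1: interest £16.37; balance after payment £716.37.
Month 2: interest £16.18; balance after payment £707.55.
Closed form: n = −ln(1 − rB₀/P)/ln(1+r) = −ln(0.34508)/ln(1.02258) ≈ 47.643, so the balance reaches zero during payment 48.

48 months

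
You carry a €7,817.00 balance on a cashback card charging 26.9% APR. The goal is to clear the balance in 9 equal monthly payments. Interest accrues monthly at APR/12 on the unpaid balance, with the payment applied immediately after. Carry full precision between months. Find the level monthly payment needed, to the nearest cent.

Monthly rate r = 26.9%/12 = 2.24167% = 0.0224167.
Level-payment amortization: P = B₀·r / (1 − (1+r)^(−n)) = 7817.00·0.0224167 / (1 − 1.02242^(−9)).
Denominator 1 − (1+r)^(−9) = 0.180877763.
P = 175.231 / 0.180877763 ≈ 968.78.

€968.78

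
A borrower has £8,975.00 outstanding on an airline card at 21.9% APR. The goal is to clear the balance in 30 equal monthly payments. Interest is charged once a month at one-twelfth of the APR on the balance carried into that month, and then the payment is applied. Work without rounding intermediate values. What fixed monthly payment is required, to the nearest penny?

Monthly rate r = 21.9%/12 = 1.825% = 0.01825.
Level-payment amortization: P = B₀·r / (1 − (1+r)^(−n)) = 8975.00·0.01825 / (1 − 1.01825^(−30)).
Denominator 1 − (1+r)^(−30) = 0.418744016.
P = 163.794 / 0.418744016 ≈ 391.15.

£391.15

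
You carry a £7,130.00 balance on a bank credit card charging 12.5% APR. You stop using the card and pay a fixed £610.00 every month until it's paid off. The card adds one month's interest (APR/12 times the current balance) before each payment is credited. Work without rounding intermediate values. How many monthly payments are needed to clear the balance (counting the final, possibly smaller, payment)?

13 months

Monthly rate r = 12.5%/12 = 1.04167% = 0.0104167.
Recurrence: B ← B·(1+r) − £610.00.
Month 1: interest £74.27; balance after payment £6,594.27.
Month 2: interest £68.69; balance after payment £6,052.96.
Closed form: n = −ln(1 − rB₀/P)/ln(1+r) = −ln(0.87824)/ln(1.01042) ≈ 12.529, so the balance reaches zero during payment 13.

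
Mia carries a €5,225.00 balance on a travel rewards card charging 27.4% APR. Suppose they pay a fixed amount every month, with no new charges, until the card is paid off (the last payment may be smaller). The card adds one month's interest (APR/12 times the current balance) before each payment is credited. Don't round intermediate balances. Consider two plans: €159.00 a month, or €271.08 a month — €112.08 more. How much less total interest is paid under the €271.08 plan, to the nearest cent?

Monthly rate r = 27.4%/12 = 2.28333% = 0.0228333.
At €159.00/mo: n = ⌈−ln(1 − rB₀/P)/ln(1+r)⌉ = 62 payments (last €74.31); total interest = total paid − €5,225.00 = €4,548.31.
At €271.08/mo: 26 payments (last €187.91); total interest €1,739.91.
Interest saved = €4,548.31 − €1,739.91 = €2,808.40.

€2,808.40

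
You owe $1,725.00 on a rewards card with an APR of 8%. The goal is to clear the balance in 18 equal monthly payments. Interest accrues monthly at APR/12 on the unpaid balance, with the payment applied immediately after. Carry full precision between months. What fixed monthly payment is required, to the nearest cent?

$102.02

Monthly rate r = 8%/12 = 0.666667% = 0.00666667.
Level-payment amortization: P = B₀·r / (1 − (1+r)^(−n)) = 1725.00·0.00666667 / (1 − 1.00667^(−18)).
Denominator 1 − (1+r)^(−18) = 0.112726294.
P = 11.5 / 0.112726294 ≈ 102.02.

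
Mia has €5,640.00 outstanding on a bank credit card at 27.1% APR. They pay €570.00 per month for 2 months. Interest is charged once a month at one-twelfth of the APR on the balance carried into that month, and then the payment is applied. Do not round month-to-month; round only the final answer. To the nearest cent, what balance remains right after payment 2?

€4,744.74

Monthly rate r = 27.1%/12 = 2.25833% = 0.0225833.
Each month: B ← B·(1+r) − €570.00.
Month 1: interest €127.37; balance after payment €5,197.37.
Month 2: interest €117.37; balance after payment €4,744.74.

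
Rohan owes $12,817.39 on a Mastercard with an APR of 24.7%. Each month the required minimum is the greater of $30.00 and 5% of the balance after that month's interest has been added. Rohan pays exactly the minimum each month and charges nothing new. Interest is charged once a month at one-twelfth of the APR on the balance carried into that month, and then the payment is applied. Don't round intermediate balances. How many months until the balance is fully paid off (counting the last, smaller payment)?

126 months

Monthly rate r = 24.7%/12 = 2.05833% = 0.0205833.
While 5% of the post-interest balance exceeds $30.00, each month B ← (B·(1+r))·(1 − 0.05), i.e. B shrinks by the factor (1+r)·0.95 = 0.96955.
This holds for months 1–100. Entering month 101 the balance is $582.11; 5% of the post-interest balance is now below $30.00, so the flat $30.00 minimum applies from here.
From month 101 a fixed $30.00 at rate r clears $582.11 in 26 more payments. Total: 100 + 26 = 126 months.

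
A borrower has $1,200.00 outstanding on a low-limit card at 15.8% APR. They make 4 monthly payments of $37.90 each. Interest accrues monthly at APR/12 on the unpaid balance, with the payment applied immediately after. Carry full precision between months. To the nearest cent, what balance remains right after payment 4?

Monthly rate r = 15.8%/12 = 1.31667% = 0.0131667.
Each month: B ← B·(1+r) − $37.90.
Month 1: interest $15.80; balance after payment $1,177.90.
Month 2: interest $15.51; balance after payment $1,155.51.
Month 3: interest $15.21; balance after payment $1,132.82.
Month 4: interest $14.92; balance after payment $1,109.84.

$1,109.84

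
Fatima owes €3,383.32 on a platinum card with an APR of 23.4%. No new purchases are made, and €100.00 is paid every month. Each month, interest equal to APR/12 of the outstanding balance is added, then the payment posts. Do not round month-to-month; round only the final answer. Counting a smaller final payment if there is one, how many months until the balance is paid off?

Monthly rate r = 23.4%/12 = 1.95% = 0.0195.
Recurrence: B ← B·(1+r) − €100.00.
Month 1: interest €65.97; balance after payment €3,349.29.
Month 2: interest €65.31; balance after payment €3,314.61.
Closed form: n = −ln(1 − rB₀/P)/ln(1+r) = −ln(0.34025)/ln(1.0195) ≈ 55.823, so the balance reaches zero during payment 56.

56 payments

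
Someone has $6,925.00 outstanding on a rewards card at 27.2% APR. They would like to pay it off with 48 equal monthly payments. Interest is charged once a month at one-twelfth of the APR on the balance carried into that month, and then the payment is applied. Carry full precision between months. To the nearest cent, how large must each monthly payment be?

Monthly rate r = 27.2%/12 = 2.26667% = 0.0226667.
Level-payment amortization: P = B₀·r / (1 − (1+r)^(−n)) = 6925.00·0.0226667 / (1 − 1.02267^(−48)).
Denominator 1 − (1+r)^(−48) = 0.658993095.
P = 156.967 / 0.658993095 ≈ 238.19.

$238.19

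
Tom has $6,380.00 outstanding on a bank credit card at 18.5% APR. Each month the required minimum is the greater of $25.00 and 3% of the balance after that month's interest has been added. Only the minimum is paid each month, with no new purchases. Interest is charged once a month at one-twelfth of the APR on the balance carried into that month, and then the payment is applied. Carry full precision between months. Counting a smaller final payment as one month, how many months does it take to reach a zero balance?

Monthly rate r = 18.5%/12 = 1.54167% = 0.0154167.
While 3% of the post-interest balance exceeds $25.00, each month B ← (B·(1+r))·(1 − 0.03), i.e. B shrinks by the factor (1+r)·0.97 = 0.98495.
This holds for months 1–136. Entering month 137 the balance is $811.71; 3% of the post-interest balance is now below $25.00, so the flat $25.00 minimum applies from here.
From month 137 a fixed $25.00 at rate r clears $811.71 in 46 more payments. Total: 136 + 46 = 182 months.

182 months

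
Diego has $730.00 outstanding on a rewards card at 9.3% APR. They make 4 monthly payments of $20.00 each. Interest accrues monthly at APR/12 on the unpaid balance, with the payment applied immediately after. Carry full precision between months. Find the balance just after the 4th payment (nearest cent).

Monthly rate r = 9.3%/12 = 0.775% = 0.00775.
Each month: B ← B·(1+r) − $20.00.
Month 1: interest $5.66; balance after payment $715.66.
Month 2: interest $5.55; balance after payment $701.20.
Month 3: interest $5.43; balance after payment $686.64.
Month 4: interest $5.32; balance after payment $671.96.

$671.96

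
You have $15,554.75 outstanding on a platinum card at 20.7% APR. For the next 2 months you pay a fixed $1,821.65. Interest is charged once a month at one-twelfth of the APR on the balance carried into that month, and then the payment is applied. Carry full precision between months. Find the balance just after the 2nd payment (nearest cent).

$12,421.29

Monthly rate r = 20.7%/12 = 1.725% = 0.01725.
Each month: B ← B·(1+r) − $1,821.65.
Month 1: interest $268.32; balance after payment $14,001.42.
Month 2: interest $241.52; balance after payment $12,421.29.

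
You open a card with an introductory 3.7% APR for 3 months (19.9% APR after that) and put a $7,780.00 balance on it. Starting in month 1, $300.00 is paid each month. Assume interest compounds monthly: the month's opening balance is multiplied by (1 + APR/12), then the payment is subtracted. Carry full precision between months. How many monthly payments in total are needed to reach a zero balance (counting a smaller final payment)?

Promo months 1–3 at r₀ = 3.7%/12 = 0.00308333; months 4+ at r₁ = 19.9%/12 = 0.0165833.
After month 3: iterate B ← B·(1+r₀) − $300.00 for 3 months → $6,949.41.
Then at r₁ with $300.00/mo: n₂ = −ln(1 − r₁·B/P)/ln(1+r₁) ≈ 29.47 → 30 more payments.

33 months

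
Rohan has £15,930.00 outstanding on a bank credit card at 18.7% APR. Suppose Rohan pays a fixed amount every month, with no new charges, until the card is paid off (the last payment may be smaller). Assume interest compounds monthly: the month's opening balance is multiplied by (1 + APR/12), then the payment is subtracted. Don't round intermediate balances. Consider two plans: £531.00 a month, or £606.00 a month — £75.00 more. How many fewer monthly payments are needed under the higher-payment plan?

6 fewer payments

Monthly rate r = 18.7%/12 = 1.55833% = 0.0155833.
At £531.00/mo: n = ⌈−ln(1 − rB₀/P)/ln(1+r)⌉ = 41 payments (last £400.68); total interest = total paid − £15,930.00 = £5,710.68.
At £606.00/mo: 35 payments (last £50.41); total interest £4,724.41.
Payments saved = 41 − 35 = 6.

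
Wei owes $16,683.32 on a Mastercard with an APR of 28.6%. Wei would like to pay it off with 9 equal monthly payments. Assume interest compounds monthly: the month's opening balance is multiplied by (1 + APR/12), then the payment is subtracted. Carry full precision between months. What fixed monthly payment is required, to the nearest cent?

$2,081.53

Monthly rate r = 28.6%/12 = 2.38333% = 0.0238333.
Level-payment amortization: P = B₀·r / (1 − (1+r)^(−n)) = 16683.32·0.0238333 / (1 − 1.02383^(−9)).
Denominator 1 − (1+r)^(−9) = 0.191022178.
P = 397.619 / 0.191022178 ≈ 2081.53.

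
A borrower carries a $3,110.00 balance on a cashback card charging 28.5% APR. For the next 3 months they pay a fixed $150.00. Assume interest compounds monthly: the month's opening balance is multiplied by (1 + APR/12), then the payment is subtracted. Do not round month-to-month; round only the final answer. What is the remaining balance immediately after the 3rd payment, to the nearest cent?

Monthly rate r = 28.5%/12 = 2.375% = 0.02375.
Each month: B ← B·(1+r) − $150.00.
Month 1: interest $73.86; balance after payment $3,033.86.
Month 2: interest $72.05; balance after payment $2,955.92.
Month 3: interest $70.20; balance after payment $2,876.12.

$2,876.12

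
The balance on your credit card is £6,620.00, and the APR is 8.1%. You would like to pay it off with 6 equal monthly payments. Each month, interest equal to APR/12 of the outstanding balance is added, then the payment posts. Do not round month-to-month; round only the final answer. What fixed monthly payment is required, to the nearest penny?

£1,129.55

Monthly rate r = 8.1%/12 = 0.675% = 0.00675.
Level-payment amortization: P = B₀·r / (1 − (1+r)^(−n)) = 6620.00·0.00675 / (1 − 1.00675^(−6)).
Denominator 1 − (1+r)^(−6) = 0.039560152.
P = 44.685 / 0.039560152 ≈ 1129.55.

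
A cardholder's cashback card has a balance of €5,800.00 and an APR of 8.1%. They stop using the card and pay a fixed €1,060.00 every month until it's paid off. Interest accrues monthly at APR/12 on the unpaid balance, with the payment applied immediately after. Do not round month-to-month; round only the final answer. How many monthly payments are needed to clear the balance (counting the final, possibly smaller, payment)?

6 payments

Monthly rate r = 8.1%/12 = 0.675% = 0.00675.
Recurrence: B ← B·(1+r) − €1,060.00.
Month 1: interest €39.15; balance after payment €4,779.15.
Month 2: interest €32.26; balance after payment €3,751.41.
Month 3: interest €25.32; balance after payment €2,716.73.
Month 4: interest €18.34; balance after payment €1,675.07.
Month 5: interest €11.31; balance after payment €626.38.
Month 6: interest €4.23; balance after payment €0.00.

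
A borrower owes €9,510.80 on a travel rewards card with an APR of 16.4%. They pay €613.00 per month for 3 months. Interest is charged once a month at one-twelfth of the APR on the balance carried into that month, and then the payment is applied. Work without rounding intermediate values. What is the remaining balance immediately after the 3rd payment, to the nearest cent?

Monthly rate r = 16.4%/12 = 1.36667% = 0.0136667.
Each month: B ← B·(1+r) − €613.00.
Month 1: interest €129.98; balance after payment €9,027.78.
Month 2: interest €123.38; balance after payment €8,538.16.
Month 3: interest €116.69; balance after payment €8,041.85.

€8,041.85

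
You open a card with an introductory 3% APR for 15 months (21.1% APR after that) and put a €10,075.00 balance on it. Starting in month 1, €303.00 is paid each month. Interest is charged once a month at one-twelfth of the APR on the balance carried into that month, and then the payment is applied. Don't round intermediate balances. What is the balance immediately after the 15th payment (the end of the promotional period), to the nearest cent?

Promo months 1–15 at r₀ = 3%/12 = 0.0025; months 16+ at r₁ = 21.1%/12 = 0.0175833.
After month 15: iterate B ← B·(1+r₀) − €303.00 for 15 months → €5,834.09.

€5,834.09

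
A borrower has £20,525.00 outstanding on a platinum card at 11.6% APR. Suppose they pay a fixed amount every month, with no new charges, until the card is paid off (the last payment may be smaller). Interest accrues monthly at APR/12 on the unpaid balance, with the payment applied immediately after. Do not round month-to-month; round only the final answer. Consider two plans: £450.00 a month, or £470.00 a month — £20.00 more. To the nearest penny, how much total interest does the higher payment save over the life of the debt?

Monthly rate r = 11.6%/12 = 0.966667% = 0.00966667.
At £450.00/mo: n = ⌈−ln(1 − rB₀/P)/ln(1+r)⌉ = 61 payments (last £198.19); total interest = total paid − £20,525.00 = £6,673.19.
At £470.00/mo: 58 payments (last £3.88); total interest £6,268.88.
Interest saved = £6,673.19 − £6,268.88 = £404.31.

£404.31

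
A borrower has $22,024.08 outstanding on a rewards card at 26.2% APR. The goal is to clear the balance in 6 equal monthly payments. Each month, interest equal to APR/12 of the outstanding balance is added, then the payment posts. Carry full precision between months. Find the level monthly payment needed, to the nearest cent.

$3,956.23

Monthly rate r = 26.2%/12 = 2.18333% = 0.0218333.
Level-payment amortization: P = B₀·r / (1 − (1+r)^(−n)) = 22024.08·0.0218333 / (1 − 1.02183^(−6)).
Denominator 1 − (1+r)^(−6) = 0.121544825.
P = 480.859 / 0.121544825 ≈ 3956.23.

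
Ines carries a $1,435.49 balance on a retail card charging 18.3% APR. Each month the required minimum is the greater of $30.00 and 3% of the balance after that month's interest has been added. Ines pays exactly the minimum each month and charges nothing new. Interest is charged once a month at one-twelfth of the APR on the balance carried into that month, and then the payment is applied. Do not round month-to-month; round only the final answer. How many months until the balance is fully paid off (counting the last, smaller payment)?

71 months

Monthly rate r = 18.3%/12 = 1.525% = 0.01525.
While 3% of the post-interest balance exceeds $30.00, each month B ← (B·(1+r))·(1 − 0.03), i.e. B shrinks by the factor (1+r)·0.97 = 0.98479.
This holds for months 1–25. Entering month 26 the balance is $978.63; 3% of the post-interest balance is now below $30.00, so the flat $30.00 minimum applies from here.
From month 26 a fixed $30.00 at rate r clears $978.63 in 46 more payments. Total: 25 + 46 = 71 months.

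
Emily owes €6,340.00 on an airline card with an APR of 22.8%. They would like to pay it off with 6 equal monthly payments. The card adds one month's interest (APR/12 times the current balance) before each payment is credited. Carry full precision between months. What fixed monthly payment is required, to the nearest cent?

€1,128.04

Monthly rate r = 22.8%/12 = 1.9% = 0.019.
Level-payment amortization: P = B₀·r / (1 − (1+r)^(−n)) = 6340.00·0.019 / (1 − 1.019^(−6)).
Denominator 1 − (1+r)^(−6) = 0.106787286.
P = 120.46 / 0.106787286 ≈ 1128.04.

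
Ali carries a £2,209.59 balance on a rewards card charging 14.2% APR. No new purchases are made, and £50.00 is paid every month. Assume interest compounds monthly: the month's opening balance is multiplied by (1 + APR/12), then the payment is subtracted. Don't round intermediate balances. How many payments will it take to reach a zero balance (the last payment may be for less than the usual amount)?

Monthly rate r = 14.2%/12 = 1.18333% = 0.0118333.
Recurrence: B ← B·(1+r) − £50.00.
Month 1: interest £26.15; balance after payment £2,185.74.
Month 2: interest £25.86; balance after payment £2,161.60.
Closed form: n = −ln(1 − rB₀/P)/ln(1+r) = −ln(0.47706)/ln(1.01183) ≈ 62.913, so the balance reaches zero during payment 63.

63 months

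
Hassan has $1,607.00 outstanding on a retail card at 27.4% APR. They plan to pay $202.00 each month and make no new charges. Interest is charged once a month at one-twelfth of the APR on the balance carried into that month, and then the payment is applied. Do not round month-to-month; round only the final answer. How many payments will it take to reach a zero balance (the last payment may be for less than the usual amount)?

9 months

Monthly rate r = 27.4%/12 = 2.28333% = 0.0228333.
Recurrence: B ← B·(1+r) − $202.00.
Month 1: interest $36.69; balance after payment $1,441.69.
Month 2: interest $32.92; balance after payment $1,272.61.
Closed form: n = −ln(1 − rB₀/P)/ln(1+r) = −ln(0.81835)/ln(1.02283) ≈ 8.879, so the balance reaches zero during payment 9.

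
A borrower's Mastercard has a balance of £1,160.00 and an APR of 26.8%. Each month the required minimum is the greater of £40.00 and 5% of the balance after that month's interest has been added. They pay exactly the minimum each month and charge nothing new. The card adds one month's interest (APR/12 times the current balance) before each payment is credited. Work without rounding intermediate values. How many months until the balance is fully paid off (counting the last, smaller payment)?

40 months

Monthly rate r = 26.8%/12 = 2.23333% = 0.0223333.
While 5% of the post-interest balance exceeds £40.00, each month B ← (B·(1+r))·(1 − 0.05), i.e. B shrinks by the factor (1+r)·0.95 = 0.97122.
This holds for months 1–14. Entering month 15 the balance is £770.70; 5% of the post-interest balance is now below £40.00, so the flat £40.00 minimum applies from here.
From month 15 a fixed £40.00 at rate r clears £770.70 in 26 more payments. Total: 14 + 26 = 40 months.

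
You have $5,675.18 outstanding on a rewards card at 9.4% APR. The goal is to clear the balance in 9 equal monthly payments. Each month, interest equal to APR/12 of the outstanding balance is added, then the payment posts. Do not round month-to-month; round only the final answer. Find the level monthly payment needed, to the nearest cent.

Monthly rate r = 9.4%/12 = 0.783333% = 0.00783333.
Level-payment amortization: P = B₀·r / (1 − (1+r)^(−n)) = 5675.18·0.00783333 / (1 − 1.00783^(−9)).
Denominator 1 − (1+r)^(−9) = 0.0678162327.
P = 44.4556 / 0.0678162327 ≈ 655.53.

$655.53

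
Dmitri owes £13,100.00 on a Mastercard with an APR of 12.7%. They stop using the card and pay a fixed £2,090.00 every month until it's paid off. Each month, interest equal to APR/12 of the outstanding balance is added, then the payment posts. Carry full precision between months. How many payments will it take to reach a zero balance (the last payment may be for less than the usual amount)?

7 payments

Monthly rate r = 12.7%/12 = 1.05833% = 0.0105833.
Recurrence: B ← B·(1+r) − £2,090.00.
Month 1: interest £138.64; balance after payment £11,148.64.
Month 2: interest £117.99; balance after payment £9,176.63.
Closed form: n = −ln(1 − rB₀/P)/ln(1+r) = −ln(0.93366)/ln(1.01058) ≈ 6.520, so the balance reaches zero during payment 7.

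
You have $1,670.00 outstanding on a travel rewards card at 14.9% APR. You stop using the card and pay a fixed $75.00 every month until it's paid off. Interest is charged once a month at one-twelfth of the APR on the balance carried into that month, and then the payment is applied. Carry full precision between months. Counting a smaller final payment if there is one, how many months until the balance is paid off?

27 months

Monthly rate r = 14.9%/12 = 1.24167% = 0.0124167.
Recurrence: B ← B·(1+r) − $75.00.
Month 1: interest $20.74; balance after payment $1,615.74.
Month 2: interest $20.06; balance after payment $1,560.80.
Closed form: n = −ln(1 − rB₀/P)/ln(1+r) = −ln(0.72352)/ln(1.01242) ≈ 26.225, so the balance reaches zero during payment 27.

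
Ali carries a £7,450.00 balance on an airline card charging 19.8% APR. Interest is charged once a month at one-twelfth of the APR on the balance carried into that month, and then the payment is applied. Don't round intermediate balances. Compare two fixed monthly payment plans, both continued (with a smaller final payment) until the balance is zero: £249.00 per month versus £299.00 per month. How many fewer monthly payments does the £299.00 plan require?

9 fewer payments

Monthly rate r = 19.8%/12 = 1.65% = 0.0165.
At £249.00/mo: n = ⌈−ln(1 − rB₀/P)/ln(1+r)⌉ = 42 payments (last £146.50); total interest = total paid − £7,450.00 = £2,905.50.
At £299.00/mo: 33 payments (last £107.30); total interest £2,225.30.
Payments saved = 42 − 33 = 9.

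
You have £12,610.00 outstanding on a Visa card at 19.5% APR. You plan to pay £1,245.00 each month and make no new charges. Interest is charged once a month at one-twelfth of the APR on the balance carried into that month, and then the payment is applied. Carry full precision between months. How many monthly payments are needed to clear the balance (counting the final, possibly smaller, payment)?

12 payments

Monthly rate r = 19.5%/12 = 1.625% = 0.01625.
Recurrence: B ← B·(1+r) − £1,245.00.
Month 1: interest £204.91; balance after payment £11,569.91.
Month 2: interest £188.01; balance after payment £10,512.92.
Closed form: n = −ln(1 − rB₀/P)/ln(1+r) = −ln(0.83541)/ln(1.01625) ≈ 11.156, so the balance reaches zero during payment 12.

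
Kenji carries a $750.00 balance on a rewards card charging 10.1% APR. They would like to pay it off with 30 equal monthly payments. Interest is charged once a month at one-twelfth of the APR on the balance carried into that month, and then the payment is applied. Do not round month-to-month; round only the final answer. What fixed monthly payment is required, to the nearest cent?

Monthly rate r = 10.1%/12 = 0.841667% = 0.00841667.
Level-payment amortization: P = B₀·r / (1 − (1+r)^(−n)) = 750.00·0.00841667 / (1 − 1.00842^(−30)).
Denominator 1 − (1+r)^(−30) = 0.222322466.
P = 6.3125 / 0.222322466 ≈ 28.39.

$28.39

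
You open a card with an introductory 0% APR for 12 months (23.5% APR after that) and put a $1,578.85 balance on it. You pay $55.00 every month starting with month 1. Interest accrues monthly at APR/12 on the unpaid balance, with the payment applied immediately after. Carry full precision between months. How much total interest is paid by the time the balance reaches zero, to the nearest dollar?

Promo months 1–12 at r₀ = 0%/12 = 0; months 13+ at r₁ = 23.5%/12 = 0.0195833.
After month 12 (no interest yet): B = $1,578.85 − 12·$55.00 = $918.85.
Then at r₁ with $55.00/mo: n₂ = −ln(1 − r₁·B/P)/ln(1+r₁) ≈ 20.43 → 21 more payments.
Total paid = 32·$55.00 + $23.88 = $1,783.88; interest = $1,783.88 − $1,578.85 = $205.03.

$205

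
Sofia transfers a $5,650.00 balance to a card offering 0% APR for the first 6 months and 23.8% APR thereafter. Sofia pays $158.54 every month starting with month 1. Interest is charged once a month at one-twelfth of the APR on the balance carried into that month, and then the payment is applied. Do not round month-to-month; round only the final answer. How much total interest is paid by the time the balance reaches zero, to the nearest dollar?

$2,456

Promo months 1–6 at r₀ = 0%/12 = 0; months 7+ at r₁ = 23.8%/12 = 0.0198333.
After month 6 (no interest yet): B = $5,650.00 − 6·$158.54 = $4,698.76.
Then at r₁ with $158.54/mo: n₂ = −ln(1 − r₁·B/P)/ln(1+r₁) ≈ 45.13 → 46 more payments.
Total paid = 51·$158.54 + $20.49 = $8,106.03; interest = $8,106.03 − $5,650.00 = $2,456.03.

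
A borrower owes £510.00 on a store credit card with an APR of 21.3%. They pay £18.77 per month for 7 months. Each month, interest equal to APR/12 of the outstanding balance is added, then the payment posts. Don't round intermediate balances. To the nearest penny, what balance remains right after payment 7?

£438.25

Monthly rate r = 21.3%/12 = 1.775% = 0.01775.
Each month: B ← B·(1+r) − £18.77.
Month 1: interest £9.05; balance after payment £500.28.
Month 2: interest £8.88; balance after payment £490.39.
Month 3: interest £8.70; balance after payment £480.33.
Month 4: interest £8.53; balance after payment £470.08.
Month 5: interest £8.34; balance after payment £459.66.
Month 6: interest £8.16; balance after payment £449.05.
Month 7: interest £7.97; balance after payment £438.25.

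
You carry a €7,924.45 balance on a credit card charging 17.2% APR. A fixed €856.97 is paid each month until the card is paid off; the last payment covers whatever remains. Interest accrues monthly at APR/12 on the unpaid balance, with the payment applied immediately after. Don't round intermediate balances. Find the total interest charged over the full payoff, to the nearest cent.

€637.56

Monthly rate r = 17.2%/12 = 1.43333% = 0.0143333.
Payoff takes n = ⌈−ln(1 − rB₀/P)/ln(1+r)⌉ = ⌈9.991⌉ = 10 payments; the last is €849.28.
Total paid = 9·€856.97 + €849.28 = €8,562.01.
Total interest = total paid − principal = €8,562.01 − €7,924.45 = €637.56.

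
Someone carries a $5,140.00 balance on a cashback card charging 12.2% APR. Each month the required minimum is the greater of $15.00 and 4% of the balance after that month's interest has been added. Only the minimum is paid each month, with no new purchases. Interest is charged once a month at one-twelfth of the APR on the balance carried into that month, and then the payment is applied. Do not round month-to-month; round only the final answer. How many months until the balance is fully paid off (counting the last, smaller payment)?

Monthly rate r = 12.2%/12 = 1.01667% = 0.0101667.
While 4% of the post-interest balance exceeds $15.00, each month B ← (B·(1+r))·(1 − 0.04), i.e. B shrinks by the factor (1+r)·0.96 = 0.96976.
This holds for months 1–86. Entering month 87 the balance is $366.51; 4% of the post-interest balance is now below $15.00, so the flat $15.00 minimum applies from here.
From month 87 a fixed $15.00 at rate r clears $366.51 in 29 more payments. Total: 86 + 29 = 115 months.

115 months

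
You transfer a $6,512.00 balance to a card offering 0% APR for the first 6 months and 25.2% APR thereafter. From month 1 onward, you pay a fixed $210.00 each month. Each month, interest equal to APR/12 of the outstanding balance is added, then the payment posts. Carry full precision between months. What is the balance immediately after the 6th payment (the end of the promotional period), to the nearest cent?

$5,252.00

Promo months 1–6 at r₀ = 0%/12 = 0; months 7+ at r₁ = 25.2%/12 = 0.021.
After month 6 (no interest yet): B = $6,512.00 − 6·$210.00 = $5,252.00.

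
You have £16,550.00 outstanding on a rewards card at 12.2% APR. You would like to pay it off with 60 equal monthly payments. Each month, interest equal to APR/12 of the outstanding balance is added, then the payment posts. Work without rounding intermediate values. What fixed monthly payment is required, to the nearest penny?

£369.82

Monthly rate r = 12.2%/12 = 1.01667% = 0.0101667.
Level-payment amortization: P = B₀·r / (1 − (1+r)^(−n)) = 16550.00·0.0101667 / (1 − 1.01017^(−60)).
Denominator 1 − (1+r)^(−60) = 0.454973044.
P = 168.258 / 0.454973044 ≈ 369.82.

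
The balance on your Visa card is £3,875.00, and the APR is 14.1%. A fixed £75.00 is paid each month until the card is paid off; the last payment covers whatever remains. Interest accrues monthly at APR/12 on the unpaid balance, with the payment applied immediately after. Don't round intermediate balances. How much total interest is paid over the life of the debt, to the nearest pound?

£2,123

Monthly rate r = 14.1%/12 = 1.175% = 0.01175.
Payoff takes n = ⌈−ln(1 − rB₀/P)/ln(1+r)⌉ = ⌈79.969⌉ = 80 payments; the last is £72.68.
Total paid = 79·£75.00 + £72.68 = £5,997.68.
Total interest = total paid − principal = £5,997.68 − £3,875.00 = £2,122.68.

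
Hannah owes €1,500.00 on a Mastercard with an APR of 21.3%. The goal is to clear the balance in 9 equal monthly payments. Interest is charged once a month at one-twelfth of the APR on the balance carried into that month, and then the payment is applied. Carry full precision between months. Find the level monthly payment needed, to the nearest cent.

€181.81

Monthly rate r = 21.3%/12 = 1.775% = 0.01775.
Level-payment amortization: P = B₀·r / (1 − (1+r)^(−n)) = 1500.00·0.01775 / (1 − 1.01775^(−9)).
Denominator 1 − (1+r)^(−9) = 0.146447968.
P = 26.625 / 0.146447968 ≈ 181.81.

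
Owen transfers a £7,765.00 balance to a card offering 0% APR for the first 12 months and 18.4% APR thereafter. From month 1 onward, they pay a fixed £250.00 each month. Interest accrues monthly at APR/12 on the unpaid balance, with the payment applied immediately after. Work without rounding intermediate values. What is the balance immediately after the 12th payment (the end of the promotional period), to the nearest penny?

£4,765.00

Promo months 1–12 at r₀ = 0%/12 = 0; months 13+ at r₁ = 18.4%/12 = 0.0153333.
After month 12 (no interest yet): B = £7,765.00 − 12·£250.00 = £4,765.00.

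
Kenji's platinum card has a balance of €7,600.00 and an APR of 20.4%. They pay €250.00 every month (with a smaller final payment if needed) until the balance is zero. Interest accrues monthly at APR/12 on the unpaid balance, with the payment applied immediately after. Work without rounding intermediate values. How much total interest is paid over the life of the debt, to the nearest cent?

Monthly rate r = 20.4%/12 = 1.7% = 0.017.
Payoff takes n = ⌈−ln(1 − rB₀/P)/ln(1+r)⌉ = ⌈43.146⌉ = 44 payments; the last is €36.87.
Total paid = 43·€250.00 + €36.87 = €10,786.87.
Total interest = total paid − principal = €10,786.87 − €7,600.00 = €3,186.87.

€3,186.87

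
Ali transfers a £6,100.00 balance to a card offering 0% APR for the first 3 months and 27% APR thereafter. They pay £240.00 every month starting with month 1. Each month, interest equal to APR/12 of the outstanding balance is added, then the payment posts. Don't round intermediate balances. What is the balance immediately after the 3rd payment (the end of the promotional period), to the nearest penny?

Promo months 1–3 at r₀ = 0%/12 = 0; months 4+ at r₁ = 27%/12 = 0.0225.
After month 3 (no interest yet): B = £6,100.00 − 3·£240.00 = £5,380.00.

£5,380.00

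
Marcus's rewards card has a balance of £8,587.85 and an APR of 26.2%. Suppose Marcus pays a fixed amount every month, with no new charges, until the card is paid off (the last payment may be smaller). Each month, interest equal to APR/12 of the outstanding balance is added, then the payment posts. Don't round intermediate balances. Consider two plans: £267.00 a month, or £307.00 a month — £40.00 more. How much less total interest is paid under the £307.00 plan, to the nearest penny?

£1,564.70

Monthly rate r = 26.2%/12 = 2.18333% = 0.0218333.
At £267.00/mo: n = ⌈−ln(1 − rB₀/P)/ln(1+r)⌉ = 57 payments (last £24.95); total interest = total paid − £8,587.85 = £6,389.10.
At £307.00/mo: 44 payments (last £211.25); total interest £4,824.40.
Interest saved = £6,389.10 − £4,824.40 = £1,564.70.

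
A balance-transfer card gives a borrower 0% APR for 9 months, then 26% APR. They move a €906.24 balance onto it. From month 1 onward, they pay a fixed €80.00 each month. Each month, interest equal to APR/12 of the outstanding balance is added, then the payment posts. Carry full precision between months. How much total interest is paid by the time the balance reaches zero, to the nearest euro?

Promo months 1–9 at r₀ = 0%/12 = 0; months 10+ at r₁ = 26%/12 = 0.0216667.
After month 9 (no interest yet): B = €906.24 − 9·€80.00 = €186.24.
Then at r₁ with €80.00/mo: n₂ = −ln(1 − r₁·B/P)/ln(1+r₁) ≈ 2.41 → 3 more payments.
Total paid = 11·€80.00 + €33.37 = €913.37; interest = €913.37 − €906.24 = €7.13.

€7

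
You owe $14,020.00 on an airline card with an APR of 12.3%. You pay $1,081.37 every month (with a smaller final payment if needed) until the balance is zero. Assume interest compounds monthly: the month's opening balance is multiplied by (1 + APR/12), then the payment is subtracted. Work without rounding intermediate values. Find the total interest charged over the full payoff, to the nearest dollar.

$1,100

Monthly rate r = 12.3%/12 = 1.025% = 0.01025.
Payoff takes n = ⌈−ln(1 − rB₀/P)/ln(1+r)⌉ = ⌈13.983⌉ = 14 payments; the last is $1,062.56.
Total paid = 13·$1,081.37 + $1,062.56 = $15,120.37.
Total interest = total paid − principal = $15,120.37 − $14,020.00 = $1,100.37.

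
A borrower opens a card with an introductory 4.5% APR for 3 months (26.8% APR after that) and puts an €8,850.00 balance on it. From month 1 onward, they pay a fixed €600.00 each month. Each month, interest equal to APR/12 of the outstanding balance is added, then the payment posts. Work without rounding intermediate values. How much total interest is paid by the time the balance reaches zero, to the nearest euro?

€1,346

Promo months 1–3 at r₀ = 4.5%/12 = 0.00375; months 4+ at r₁ = 26.8%/12 = 0.0223333.
After month 3: iterate B ← B·(1+r₀) − €600.00 for 3 months → €7,143.18.
Then at r₁ with €600.00/mo: n₂ = −ln(1 − r₁·B/P)/ln(1+r₁) ≈ 13.99 → 14 more payments.
Total paid = 16·€600.00 + €596.32 = €10,196.32; interest = €10,196.32 − €8,850.00 = €1,346.32.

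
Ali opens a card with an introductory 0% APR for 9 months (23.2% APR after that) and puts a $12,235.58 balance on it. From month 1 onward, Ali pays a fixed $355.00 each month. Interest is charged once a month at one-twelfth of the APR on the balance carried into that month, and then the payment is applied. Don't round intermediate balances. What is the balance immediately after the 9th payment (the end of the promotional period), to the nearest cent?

Promo months 1–9 at r₀ = 0%/12 = 0; months 10+ at r₁ = 23.2%/12 = 0.0193333.
After month 9 (no interest yet): B = $12,235.58 − 9·$355.00 = $9,040.58.

$9,040.58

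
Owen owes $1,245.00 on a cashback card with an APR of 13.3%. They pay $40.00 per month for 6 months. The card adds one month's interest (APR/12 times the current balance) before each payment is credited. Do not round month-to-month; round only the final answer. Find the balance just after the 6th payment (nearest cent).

Monthly rate r = 13.3%/12 = 1.10833% = 0.0110833.
Each month: B ← B·(1+r) − $40.00.
Month 1: interest $13.80; balance after payment $1,218.80.
Month 2: interest $13.51; balance after payment $1,192.31.
Month 3: interest $13.21; balance after payment $1,165.52.
Month 4: interest $12.92; balance after payment $1,138.44.
Month 5: interest $12.62; balance after payment $1,111.06.
Month 6: interest $12.31; balance after payment $1,083.37.

$1,083.37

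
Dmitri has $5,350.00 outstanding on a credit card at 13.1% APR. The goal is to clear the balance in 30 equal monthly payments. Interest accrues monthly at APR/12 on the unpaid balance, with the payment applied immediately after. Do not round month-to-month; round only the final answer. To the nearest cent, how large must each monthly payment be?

$210.09

Monthly rate r = 13.1%/12 = 1.09167% = 0.0109167.
Level-payment amortization: P = B₀·r / (1 − (1+r)^(−n)) = 5350.00·0.0109167 / (1 − 1.01092^(−30)).
Denominator 1 − (1+r)^(−30) = 0.277996505.
P = 58.4042 / 0.277996505 ≈ 210.09.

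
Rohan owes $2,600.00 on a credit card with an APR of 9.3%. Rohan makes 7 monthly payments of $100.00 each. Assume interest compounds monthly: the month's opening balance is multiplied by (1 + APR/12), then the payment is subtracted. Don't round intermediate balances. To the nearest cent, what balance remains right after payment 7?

$2,027.89

Monthly rate r = 9.3%/12 = 0.775% = 0.00775.
Each month: B ← B·(1+r) − $100.00.
Month 1: interest $20.15; balance after payment $2,520.15.
Month 2: interest $19.53; balance after payment $2,439.68.
Month 3: interest $18.91; balance after payment $2,358.59.
Month 4: interest $18.28; balance after payment $2,276.87.
Month 5: interest $17.65; balance after payment $2,194.51.
Month 6: interest $17.01; balance after payment $2,111.52.
Month 7: interest $16.36; balance after payment $2,027.89.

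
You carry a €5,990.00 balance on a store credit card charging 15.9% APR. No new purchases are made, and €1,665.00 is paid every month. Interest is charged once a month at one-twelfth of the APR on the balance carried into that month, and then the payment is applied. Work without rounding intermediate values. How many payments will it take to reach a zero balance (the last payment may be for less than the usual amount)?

4 months

Monthly rate r = 15.9%/12 = 1.325% = 0.01325.
Recurrence: B ← B·(1+r) − €1,665.00.
Month 1: interest €79.37; balance after payment €4,404.37.
Month 2: interest €58.36; balance after payment €2,797.73.
Month 3: interest €37.07; balance after payment €1,169.80.
Month 4: interest €15.50; balance after payment €0.00.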